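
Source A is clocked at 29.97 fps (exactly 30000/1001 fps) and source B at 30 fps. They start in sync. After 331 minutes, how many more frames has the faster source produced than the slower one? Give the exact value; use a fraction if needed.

331 min = 19860 s.
A emits 30000/1001 × 19860 = 595800000/1001 frames; B emits 30 × 19860 = 595800.
Difference = 595800/1001 frames (≈ 595.2048); B is ahead of A.

595800/1001 frames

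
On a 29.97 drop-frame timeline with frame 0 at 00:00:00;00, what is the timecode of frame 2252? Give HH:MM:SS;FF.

Each 10-minute DF block holds 10 × 60 × 30 − 9 × 2 = 17982 frames. 2252 ÷ 17982 → 0 full blocks, remainder 2252.
Within the partial block the first minute is 1800 frames and each further minute 1798, so 1 further minute boundary passed. Total skipped labels = 18 × 0 + 2 × 1 = 2.
Non-drop label index = 2252 + 2 = 2254; at 30 labels/s that is 00:01:15:04, i.e. DF 00:01:15;04.

00:01:15;04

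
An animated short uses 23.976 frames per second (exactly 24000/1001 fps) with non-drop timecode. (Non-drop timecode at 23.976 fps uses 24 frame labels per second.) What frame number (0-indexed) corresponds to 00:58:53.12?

84804

Total seconds to the label: (0 × 3600 + 58 × 60 + 53) = 3533.
Frame index = 3533 × 24 + 12 = 84804.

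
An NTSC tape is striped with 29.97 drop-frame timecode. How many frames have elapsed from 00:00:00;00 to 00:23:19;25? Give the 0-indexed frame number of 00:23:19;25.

41953

As if non-drop at 30 labels/s: (0 × 3600 + 23 × 60 + 19) × 30 + 25 = 41995.
Minute boundaries passed: 23; those not divisible by 10: 23 − 2 = 21; dropped labels = 2 × 21 = 42.
Actual frame index = 41995 − 42 = 41953.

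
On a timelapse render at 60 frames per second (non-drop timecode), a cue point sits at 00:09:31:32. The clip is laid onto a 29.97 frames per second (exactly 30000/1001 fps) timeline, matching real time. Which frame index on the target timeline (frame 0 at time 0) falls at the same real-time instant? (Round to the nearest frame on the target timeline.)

frame 17129

Source frame index: (0×3600 + 9×60 + 31) × 60 + 32 = 34292.
Real time: 34292 / (60) = 8573/15 s.
Target frame: (8573/15) × (30000/1001) = 17146000/1001 ≈ 17128.871 → 17129.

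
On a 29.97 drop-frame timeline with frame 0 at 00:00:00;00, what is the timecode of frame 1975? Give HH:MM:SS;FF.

Each 10-minute DF block holds 10 × 60 × 30 − 9 × 2 = 17982 frames. 1975 ÷ 17982 → 0 full blocks, remainder 1975.
Within the partial block the first minute is 1800 frames and each further minute 1798, so 1 further minute boundary passed. Total skipped labels = 18 × 0 + 2 × 1 = 2.
Non-drop label index = 1975 + 2 = 1977; at 30 labels/s that is 00:01:05:27, i.e. DF 00:01:05;27.

00:01:05;27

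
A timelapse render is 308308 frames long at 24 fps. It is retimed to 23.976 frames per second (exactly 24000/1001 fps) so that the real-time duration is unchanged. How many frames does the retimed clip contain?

308000 frames

Target frames = source frames × (target rate / source rate) = 308308 × (24000/1001)/(24) = 308308 × 1000/1001 = 308000.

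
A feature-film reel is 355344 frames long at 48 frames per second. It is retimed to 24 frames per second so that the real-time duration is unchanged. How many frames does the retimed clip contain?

Target frames = source frames × (target rate / source rate) = 355344 × (24)/(48) = 355344 × 1/2 = 177672.

177672 frames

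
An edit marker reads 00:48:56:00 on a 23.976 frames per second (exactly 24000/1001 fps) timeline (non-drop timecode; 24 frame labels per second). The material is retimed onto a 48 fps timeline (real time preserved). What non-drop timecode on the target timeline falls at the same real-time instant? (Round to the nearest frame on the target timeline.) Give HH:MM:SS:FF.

Source frame index: (0×3600 + 48×60 + 56) × 24 + 0 = 70464.
Real time: 70464 / (24000/1001) = 367367/125 s.
Target frame: (367367/125) × (48) = 17633616/125 ≈ 141068.928 → 141069.
At 48 labels/s: frame 141069 → 00:48:58:45.

00:48:58:45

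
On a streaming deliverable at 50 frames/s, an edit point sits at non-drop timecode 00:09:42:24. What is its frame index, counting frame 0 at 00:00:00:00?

Total seconds to the label: (0 × 3600 + 9 × 60 + 42) = 582.
Frame index = 582 × 50 + 24 = 29124.

frame 29124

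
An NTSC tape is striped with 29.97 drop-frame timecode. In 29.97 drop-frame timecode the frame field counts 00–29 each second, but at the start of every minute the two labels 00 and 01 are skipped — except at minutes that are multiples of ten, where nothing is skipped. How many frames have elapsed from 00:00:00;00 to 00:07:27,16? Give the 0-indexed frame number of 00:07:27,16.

13412

As if non-drop at 30 labels/s: (0 × 3600 + 7 × 60 + 27) × 30 + 16 = 13426.
Minute boundaries passed: 7; those not divisible by 10: 7 − 0 = 7; dropped labels = 2 × 7 = 14.
Actual frame index = 13426 − 14 = 13412.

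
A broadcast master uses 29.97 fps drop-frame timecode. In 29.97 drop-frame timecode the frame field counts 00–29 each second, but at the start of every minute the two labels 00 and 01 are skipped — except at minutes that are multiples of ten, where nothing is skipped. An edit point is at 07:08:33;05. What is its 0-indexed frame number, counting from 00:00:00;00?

Complete 10-minute blocks: 42, each 17982 frames → 755244.
Remaining 8 whole minutes in the current block: 1800 + 7 × 1798 = 14386 frames.
Within the current minute: 33 × 30 + 5 − 2 = 993 (labels ;00/;01 skipped at this minute). Total = 755244 + 14386 + 993 = 770623.

770623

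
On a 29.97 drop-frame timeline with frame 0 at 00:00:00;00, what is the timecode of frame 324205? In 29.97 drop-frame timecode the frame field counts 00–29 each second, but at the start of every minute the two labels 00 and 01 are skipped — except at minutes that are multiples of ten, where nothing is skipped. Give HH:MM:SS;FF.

Each 10-minute DF block holds 10 × 60 × 30 − 9 × 2 = 17982 frames. 324205 ÷ 17982 → 18 full blocks, remainder 529.
Within the partial block the first minute is 1800 frames and each further minute 1798, so 0 further minute boundaries passed. Total skipped labels = 18 × 18 + 2 × 0 = 324.
Non-drop label index = 324205 + 324 = 324529; at 30 labels/s that is 03:00:17:19, i.e. DF 03:00:17;19.

03:00:17;19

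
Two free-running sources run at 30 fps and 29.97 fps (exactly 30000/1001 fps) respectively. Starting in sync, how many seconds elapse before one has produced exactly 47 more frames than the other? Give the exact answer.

47047/30 seconds

The gap grows by |30000/1001 − 30| = 30/1001 frames per second.
Time for a 47-frame gap: 47 ÷ (30/1001) = 47047/30 s.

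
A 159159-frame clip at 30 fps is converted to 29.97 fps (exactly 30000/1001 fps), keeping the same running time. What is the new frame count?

Target frames = source frames × (target rate / source rate) = 159159 × (30000/1001)/(30) = 159159 × 1000/1001 = 159000.

159000 frames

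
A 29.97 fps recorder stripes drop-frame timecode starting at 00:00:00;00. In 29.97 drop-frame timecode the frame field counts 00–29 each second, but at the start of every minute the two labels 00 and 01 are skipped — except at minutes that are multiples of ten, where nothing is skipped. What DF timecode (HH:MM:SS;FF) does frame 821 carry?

Ten DF minutes hold 17982 frames, so frame 821 lies in block 0 (frames 0–17981) with 821 frames into that block.
The block's first minute is 1800 frames and the rest 1798 each; 821 frames reaches minute 0, so 0 × 18 + 0 × 2 = 0 labels have been skipped so far.
Adding those back, label number 821 + 0 = 821 at 30 labels/s is 27 s + 11 f = 0 h 0 min 27 s frame 11, i.e. 00:00:27;11.

00:00:27;11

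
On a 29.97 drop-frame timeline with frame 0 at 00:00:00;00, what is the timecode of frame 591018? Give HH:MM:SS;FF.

05:28:40;10

Each 10-minute DF block holds 10 × 60 × 30 − 9 × 2 = 17982 frames. 591018 ÷ 17982 → 32 full blocks, remainder 15594.
Within the partial block the first minute is 1800 frames and each further minute 1798, so 8 further minute boundaries passed. Total skipped labels = 18 × 32 + 2 × 8 = 592.
Non-drop label index = 591018 + 592 = 591610; at 30 labels/s that is 05:28:40:10, i.e. DF 05:28:40;10.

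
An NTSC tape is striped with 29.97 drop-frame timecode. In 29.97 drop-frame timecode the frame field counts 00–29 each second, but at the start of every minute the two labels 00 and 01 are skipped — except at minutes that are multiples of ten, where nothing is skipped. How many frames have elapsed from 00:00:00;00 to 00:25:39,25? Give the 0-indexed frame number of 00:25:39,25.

As if non-drop at 30 labels/s: (0 × 3600 + 25 × 60 + 39) × 30 + 25 = 46195.
Minute boundaries passed: 25; those not divisible by 10: 25 − 2 = 23; dropped labels = 2 × 23 = 46.
Actual frame index = 46195 − 46 = 46149.

46149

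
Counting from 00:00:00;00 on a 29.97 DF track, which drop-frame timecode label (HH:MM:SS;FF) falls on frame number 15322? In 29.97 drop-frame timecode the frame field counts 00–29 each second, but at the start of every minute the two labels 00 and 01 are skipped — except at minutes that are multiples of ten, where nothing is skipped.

00:08:31;08

Each 10-minute DF block holds 10 × 60 × 30 − 9 × 2 = 17982 frames. 15322 ÷ 17982 → 0 full blocks, remainder 15322.
Within the partial block the first minute is 1800 frames and each further minute 1798, so 8 further minute boundaries passed. Total skipped labels = 18 × 0 + 2 × 8 = 16.
Non-drop label index = 15322 + 16 = 15338; at 30 labels/s that is 00:08:31:08, i.e. DF 00:08:31;08.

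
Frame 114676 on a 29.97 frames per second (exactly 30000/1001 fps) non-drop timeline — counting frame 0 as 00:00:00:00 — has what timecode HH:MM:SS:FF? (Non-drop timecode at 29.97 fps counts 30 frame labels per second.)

01:03:42:16

114676 ÷ 30 = 3822 full seconds, remainder 16 frames.
3822 s = 1 h 3 min 42 s.
Timecode: 01:03:42:16.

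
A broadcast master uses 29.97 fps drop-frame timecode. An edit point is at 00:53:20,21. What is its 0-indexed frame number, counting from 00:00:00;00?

Complete 10-minute blocks: 5, each 17982 frames → 89910.
Remaining 3 whole minutes in the current block: 1800 + 2 × 1798 = 5396 frames.
Within the current minute: 20 × 30 + 21 − 2 = 619 (labels ;00/;01 skipped at this minute). Total = 89910 + 5396 + 619 = 95925.

95925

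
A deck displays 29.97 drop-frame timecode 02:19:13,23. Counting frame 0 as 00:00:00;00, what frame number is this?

250361

Complete 10-minute blocks: 13, each 17982 frames → 233766.
Remaining 9 whole minutes in the current block: 1800 + 8 × 1798 = 16184 frames.
Within the current minute: 13 × 30 + 23 − 2 = 411 (labels ;00/;01 skipped at this minute). Total = 233766 + 16184 + 411 = 250361.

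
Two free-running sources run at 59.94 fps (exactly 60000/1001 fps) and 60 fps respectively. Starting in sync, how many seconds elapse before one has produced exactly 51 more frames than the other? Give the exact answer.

The gap grows by |60 − 60000/1001| = 60/1001 frames per second.
Time for a 51-frame gap: 51 ÷ (60/1001) = 850.85 s.

850.85 seconds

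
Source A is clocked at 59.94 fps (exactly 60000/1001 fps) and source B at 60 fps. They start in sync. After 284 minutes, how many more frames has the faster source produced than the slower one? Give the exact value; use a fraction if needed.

284 min = 17040 s.
A emits 60000/1001 × 17040 = 1022400000/1001 frames; B emits 60 × 17040 = 1022400.
Difference = 1022400/1001 frames (≈ 1021.3786); B is ahead of A.

1022400/1001 frames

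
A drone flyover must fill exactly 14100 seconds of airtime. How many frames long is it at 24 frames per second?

Frames = 14100 × 24 = 338400.

338400 frames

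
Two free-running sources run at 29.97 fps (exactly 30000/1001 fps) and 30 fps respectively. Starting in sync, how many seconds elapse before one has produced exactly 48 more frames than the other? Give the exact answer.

1601.6 seconds

The gap grows by |30 − 30000/1001| = 30/1001 frames per second.
Time for a 48-frame gap: 48 ÷ (30/1001) = 1601.6 s.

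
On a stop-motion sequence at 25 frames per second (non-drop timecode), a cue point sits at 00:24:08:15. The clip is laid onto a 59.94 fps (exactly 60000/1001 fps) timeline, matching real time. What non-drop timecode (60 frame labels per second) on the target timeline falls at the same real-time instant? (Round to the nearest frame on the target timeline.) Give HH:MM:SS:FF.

00:24:07:09

Source frame index: (0×3600 + 24×60 + 8) × 25 + 15 = 36215.
Real time: 36215 / (25) = 7243/5 s.
Target frame: (7243/5) × (60000/1001) = 86916000/1001 ≈ 86829.171 → 86829.
At 60 labels/s: frame 86829 → 00:24:07:09.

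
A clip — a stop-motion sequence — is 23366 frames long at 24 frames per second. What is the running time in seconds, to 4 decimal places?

Running time = 23366 × 1/24 = 11683/12 s ≈ 973.5833 s.

973.5833 seconds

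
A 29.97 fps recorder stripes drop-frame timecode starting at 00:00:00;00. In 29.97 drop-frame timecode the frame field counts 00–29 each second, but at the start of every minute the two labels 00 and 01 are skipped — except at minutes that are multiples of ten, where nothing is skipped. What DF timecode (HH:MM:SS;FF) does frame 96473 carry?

00:53:38;29

Ten DF minutes hold 17982 frames, so frame 96473 lies in block 5 (frames 89910–107891) with 6563 frames into that block.
The block's first minute is 1800 frames and the rest 1798 each; 6563 frames reaches minute 3, so 5 × 18 + 3 × 2 = 96 labels have been skipped so far.
Adding those back, label number 96473 + 96 = 96569 at 30 labels/s is 3218 s + 29 f = 0 h 53 min 38 s frame 29, i.e. 00:53:38;29.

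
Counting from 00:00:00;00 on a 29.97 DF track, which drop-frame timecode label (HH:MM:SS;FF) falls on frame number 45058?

00:25:03;14

Ten DF minutes hold 17982 frames, so frame 45058 lies in block 2 (frames 35964–53945) with 9094 frames into that block.
The block's first minute is 1800 frames and the rest 1798 each; 9094 frames reaches minute 5, so 2 × 18 + 5 × 2 = 46 labels have been skipped so far.
Adding those back, label number 45058 + 46 = 45104 at 30 labels/s is 1503 s + 14 f = 0 h 25 min 3 s frame 14, i.e. 00:25:03;14.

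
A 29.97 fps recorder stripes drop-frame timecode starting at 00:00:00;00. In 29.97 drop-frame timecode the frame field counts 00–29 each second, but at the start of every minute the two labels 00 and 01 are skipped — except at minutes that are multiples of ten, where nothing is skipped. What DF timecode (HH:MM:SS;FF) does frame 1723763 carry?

15:58:36;09

Ten DF minutes hold 17982 frames, so frame 1723763 lies in block 95 (frames 1708290–1726271) with 15473 frames into that block.
The block's first minute is 1800 frames and the rest 1798 each; 15473 frames reaches minute 8, so 95 × 18 + 8 × 2 = 1726 labels have been skipped so far.
Adding those back, label number 1723763 + 1726 = 1725489 at 30 labels/s is 57516 s + 9 f = 15 h 58 min 36 s frame 9, i.e. 15:58:36;09.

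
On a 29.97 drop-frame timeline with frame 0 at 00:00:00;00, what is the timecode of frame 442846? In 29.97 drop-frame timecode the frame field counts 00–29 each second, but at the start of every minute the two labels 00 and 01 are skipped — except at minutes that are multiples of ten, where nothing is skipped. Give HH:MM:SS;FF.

04:06:16;10

Ten DF minutes hold 17982 frames, so frame 442846 lies in block 24 (frames 431568–449549) with 11278 frames into that block.
The block's first minute is 1800 frames and the rest 1798 each; 11278 frames reaches minute 6, so 24 × 18 + 6 × 2 = 444 labels have been skipped so far.
Adding those back, label number 442846 + 444 = 443290 at 30 labels/s is 14776 s + 10 f = 4 h 6 min 16 s frame 10, i.e. 04:06:16;10.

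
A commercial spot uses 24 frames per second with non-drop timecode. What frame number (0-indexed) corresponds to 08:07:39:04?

Total seconds to the label: (8 × 3600 + 7 × 60 + 39) = 29259.
Frame index = 29259 × 24 + 4 = 702220.

702220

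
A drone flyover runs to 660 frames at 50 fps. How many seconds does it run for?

13.2 seconds

Running time = 660 / (50) = 13.2 s.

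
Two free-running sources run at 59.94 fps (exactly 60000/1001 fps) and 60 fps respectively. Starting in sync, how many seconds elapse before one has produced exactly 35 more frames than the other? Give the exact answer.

7007/12 seconds

The gap grows by |60 − 60000/1001| = 60/1001 frames per second.
Time for a 35-frame gap: 35 ÷ (60/1001) = 7007/12 s.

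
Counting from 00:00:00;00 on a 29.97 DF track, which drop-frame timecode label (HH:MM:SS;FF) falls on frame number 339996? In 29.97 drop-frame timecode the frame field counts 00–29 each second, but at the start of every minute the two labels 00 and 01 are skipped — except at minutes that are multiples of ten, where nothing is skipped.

Ten DF minutes hold 17982 frames, so frame 339996 lies in block 18 (frames 323676–341657) with 16320 frames into that block.
The block's first minute is 1800 frames and the rest 1798 each; 16320 frames reaches minute 9, so 18 × 18 + 9 × 2 = 342 labels have been skipped so far.
Adding those back, label number 339996 + 342 = 340338 at 30 labels/s is 11344 s + 18 f = 3 h 9 min 4 s frame 18, i.e. 03:09:04;18.

03:09:04;18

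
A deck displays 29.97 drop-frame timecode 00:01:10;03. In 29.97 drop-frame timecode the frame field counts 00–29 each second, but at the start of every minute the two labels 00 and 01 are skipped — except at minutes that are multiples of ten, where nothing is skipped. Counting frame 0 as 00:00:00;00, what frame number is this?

2101

Complete 10-minute blocks: 0, each 17982 frames → 0.
Remaining 1 whole minute in the current block: 1800 + 0 × 1798 = 1800 frames.
Within the current minute: 10 × 30 + 3 − 2 = 301 (labels ;00/;01 skipped at this minute). Total = 0 + 1800 + 301 = 2101.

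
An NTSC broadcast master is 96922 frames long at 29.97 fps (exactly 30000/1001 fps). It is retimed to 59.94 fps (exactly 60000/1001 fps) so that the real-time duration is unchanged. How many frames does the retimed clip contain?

193844 frames

Frames at target rate = 96922 × (60000/1001) / (30000/1001) = 193844.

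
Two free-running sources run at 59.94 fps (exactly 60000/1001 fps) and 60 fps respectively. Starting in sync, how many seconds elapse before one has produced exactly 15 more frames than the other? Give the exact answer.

250.25 seconds

The gap grows by |60 − 60000/1001| = 60/1001 frames per second.
Time for a 15-frame gap: 15 ÷ (60/1001) = 250.25 s.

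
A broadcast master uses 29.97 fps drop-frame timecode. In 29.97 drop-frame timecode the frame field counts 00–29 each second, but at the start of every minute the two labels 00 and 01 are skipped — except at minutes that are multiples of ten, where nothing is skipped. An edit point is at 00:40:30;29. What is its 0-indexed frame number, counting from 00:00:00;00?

72857

As if non-drop at 30 labels/s: (0 × 3600 + 40 × 60 + 30) × 30 + 29 = 72929.
Minute boundaries passed: 40; those not divisible by 10: 40 − 4 = 36; dropped labels = 2 × 36 = 72.
Actual frame index = 72929 − 72 = 72857.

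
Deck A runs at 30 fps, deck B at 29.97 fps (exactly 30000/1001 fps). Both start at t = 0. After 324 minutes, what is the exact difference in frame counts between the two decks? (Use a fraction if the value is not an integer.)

583200/1001 frames

324 min = 19440 s.
A emits 30 × 19440 = 583200 frames; B emits 30000/1001 × 19440 = 583200000/1001.
Difference = 583200/1001 frames (≈ 582.6174); B is behind A.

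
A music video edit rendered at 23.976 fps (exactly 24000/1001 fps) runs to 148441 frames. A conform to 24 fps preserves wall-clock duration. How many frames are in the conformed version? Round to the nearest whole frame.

Frames at target rate = 148441 × (24) / (24000/1001) = 148589441/1000 ≈ 148589.441.
Nearest whole frame: 148589.

148589 frames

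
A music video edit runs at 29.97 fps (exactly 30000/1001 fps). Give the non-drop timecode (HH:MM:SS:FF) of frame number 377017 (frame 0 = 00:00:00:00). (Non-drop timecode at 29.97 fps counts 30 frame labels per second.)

03:29:27:07

377017 ÷ 30 = 12567 full seconds, remainder 7 frames.
12567 s = 3 h 29 min 27 s.
Timecode: 03:29:27:07.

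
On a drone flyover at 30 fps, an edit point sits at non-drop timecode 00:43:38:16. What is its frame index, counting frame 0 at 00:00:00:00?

Total seconds to the label: (0 × 3600 + 43 × 60 + 38) = 2618.
Frame index = 2618 × 30 + 16 = 78556.

78556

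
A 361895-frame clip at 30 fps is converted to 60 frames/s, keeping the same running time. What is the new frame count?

723790 frames

Target frames = source frames × (target rate / source rate) = 361895 × (60)/(30) = 361895 × 2 = 723790.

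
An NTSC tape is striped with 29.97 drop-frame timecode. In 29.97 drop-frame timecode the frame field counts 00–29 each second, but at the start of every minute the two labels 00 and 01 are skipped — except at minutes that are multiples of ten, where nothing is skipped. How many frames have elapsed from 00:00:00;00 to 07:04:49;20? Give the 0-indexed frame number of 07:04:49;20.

Complete 10-minute blocks: 42, each 17982 frames → 755244.
Remaining 4 whole minutes in the current block: 1800 + 3 × 1798 = 7194 frames.
Within the current minute: 49 × 30 + 20 − 2 = 1488 (labels ;00/;01 skipped at this minute). Total = 755244 + 7194 + 1488 = 763926.

763926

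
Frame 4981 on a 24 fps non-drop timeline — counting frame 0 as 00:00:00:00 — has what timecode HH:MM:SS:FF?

00:03:27:13

4981 ÷ 24 = 207 full seconds, remainder 13 frames.
207 s = 0 h 3 min 27 s.
Timecode: 00:03:27:13.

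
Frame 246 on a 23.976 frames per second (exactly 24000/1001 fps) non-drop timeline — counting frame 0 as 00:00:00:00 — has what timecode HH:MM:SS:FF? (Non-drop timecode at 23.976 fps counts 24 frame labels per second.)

00:00:10:06

246 ÷ 24 = 10 full seconds, remainder 6 frames.
10 s = 0 h 0 min 10 s.
Timecode: 00:00:10:06.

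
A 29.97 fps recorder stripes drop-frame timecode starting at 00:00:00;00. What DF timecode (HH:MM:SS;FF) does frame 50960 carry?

00:28:20;12

Ten DF minutes hold 17982 frames, so frame 50960 lies in block 2 (frames 35964–53945) with 14996 frames into that block.
The block's first minute is 1800 frames and the rest 1798 each; 14996 frames reaches minute 8, so 2 × 18 + 8 × 2 = 52 labels have been skipped so far.
Adding those back, label number 50960 + 52 = 51012 at 30 labels/s is 1700 s + 12 f = 0 h 28 min 20 s frame 12, i.e. 00:28:20;12.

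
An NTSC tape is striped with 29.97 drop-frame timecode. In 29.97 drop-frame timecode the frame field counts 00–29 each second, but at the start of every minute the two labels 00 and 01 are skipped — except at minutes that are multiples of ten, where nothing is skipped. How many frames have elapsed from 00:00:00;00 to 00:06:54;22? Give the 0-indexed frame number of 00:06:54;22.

Complete 10-minute blocks: 0, each 17982 frames → 0.
Remaining 6 whole minutes in the current block: 1800 + 5 × 1798 = 10790 frames.
Within the current minute: 54 × 30 + 22 − 2 = 1640 (labels ;00/;01 skipped at this minute). Total = 0 + 10790 + 1640 = 12430.

12430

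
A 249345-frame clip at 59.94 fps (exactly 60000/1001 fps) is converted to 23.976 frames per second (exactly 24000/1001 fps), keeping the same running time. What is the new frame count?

Target frames = source frames × (target rate / source rate) = 249345 × (24000/1001)/(60000/1001) = 249345 × 2/5 = 99738.

99738 frames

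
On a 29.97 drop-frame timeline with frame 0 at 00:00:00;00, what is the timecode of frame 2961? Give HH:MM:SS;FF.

Each 10-minute DF block holds 10 × 60 × 30 − 9 × 2 = 17982 frames. 2961 ÷ 17982 → 0 full blocks, remainder 2961.
Within the partial block the first minute is 1800 frames and each further minute 1798, so 1 further minute boundary passed. Total skipped labels = 18 × 0 + 2 × 1 = 2.
Non-drop label index = 2961 + 2 = 2963; at 30 labels/s that is 00:01:38:23, i.e. DF 00:01:38;23.

00:01:38;23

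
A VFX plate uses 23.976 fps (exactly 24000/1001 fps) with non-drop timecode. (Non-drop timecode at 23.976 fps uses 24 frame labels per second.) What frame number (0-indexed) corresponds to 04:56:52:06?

Total seconds to the label: (4 × 3600 + 56 × 60 + 52) = 17812.
Frame index = 17812 × 24 + 6 = 427494.

427494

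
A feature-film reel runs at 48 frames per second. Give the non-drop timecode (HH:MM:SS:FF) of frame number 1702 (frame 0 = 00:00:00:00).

00:00:35:22

1702 ÷ 48 = 35 full seconds, remainder 22 frames.
35 s = 0 h 0 min 35 s.
Timecode: 00:00:35:22.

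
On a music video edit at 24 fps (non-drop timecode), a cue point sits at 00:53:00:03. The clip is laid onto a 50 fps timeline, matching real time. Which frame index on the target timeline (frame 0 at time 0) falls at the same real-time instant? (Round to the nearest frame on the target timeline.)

frame 159006

Source frame index: (0×3600 + 53×60 + 0) × 24 + 3 = 76323.
Real time: 76323 / (24) = 25441/8 s.
Target frame: (25441/8) × (50) = 636025/4 ≈ 159006.250 → 159006.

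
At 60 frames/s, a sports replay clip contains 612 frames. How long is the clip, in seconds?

Running time = 612 / (60) = 10.2 s.

10.2 seconds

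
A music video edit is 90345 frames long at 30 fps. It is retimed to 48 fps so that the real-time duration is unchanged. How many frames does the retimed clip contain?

144552 frames

Frames at target rate = 90345 × (48) / (30) = 144552.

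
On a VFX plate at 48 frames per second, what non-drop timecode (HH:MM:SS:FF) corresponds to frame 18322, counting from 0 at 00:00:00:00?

18322 ÷ 48 = 381 full seconds, remainder 34 frames.
381 s = 0 h 6 min 21 s.
Timecode: 00:06:21:34.

00:06:21:34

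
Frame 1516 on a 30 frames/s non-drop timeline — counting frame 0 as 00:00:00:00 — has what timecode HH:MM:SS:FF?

1516 ÷ 30 = 50 full seconds, remainder 16 frames.
50 s = 0 h 0 min 50 s.
Timecode: 00:00:50:16.

00:00:50:16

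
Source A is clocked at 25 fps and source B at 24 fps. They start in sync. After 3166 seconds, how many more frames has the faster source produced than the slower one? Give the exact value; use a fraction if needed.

A emits 25 × 3166 = 79150 frames; B emits 24 × 3166 = 75984.
Difference = 3166 frames; B is behind A.

3166 frames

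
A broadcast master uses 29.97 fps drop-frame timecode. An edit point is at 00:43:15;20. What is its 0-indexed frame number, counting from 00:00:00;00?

77792

As if non-drop at 30 labels/s: (0 × 3600 + 43 × 60 + 15) × 30 + 20 = 77870.
Minute boundaries passed: 43; those not divisible by 10: 43 − 4 = 39; dropped labels = 2 × 39 = 78.
Actual frame index = 77870 − 78 = 77792.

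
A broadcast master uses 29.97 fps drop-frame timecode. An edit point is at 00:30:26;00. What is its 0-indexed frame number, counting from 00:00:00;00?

Complete 10-minute blocks: 3, each 17982 frames → 53946.
Remaining 0 whole minutes in the current block: 0 frames.
Within the current minute: 26 × 30 + 0 = 780. Total = 53946 + 0 + 780 = 54726.

54726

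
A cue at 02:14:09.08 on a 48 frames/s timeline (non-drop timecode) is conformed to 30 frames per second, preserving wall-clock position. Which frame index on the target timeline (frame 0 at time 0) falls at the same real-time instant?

Source frame index: (2×3600 + 14×60 + 9) × 48 + 8 = 386360.
Real time: 386360 / (48) = 48295/6 s.
Target frame: (48295/6) × (30) = 241475.

frame 241475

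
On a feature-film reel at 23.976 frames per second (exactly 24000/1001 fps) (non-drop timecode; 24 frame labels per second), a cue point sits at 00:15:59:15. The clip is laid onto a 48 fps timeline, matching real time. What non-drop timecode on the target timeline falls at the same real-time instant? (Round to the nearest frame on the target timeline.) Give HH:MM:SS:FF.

00:16:00:28

Source frame index: (0×3600 + 15×60 + 59) × 24 + 15 = 23031.
Real time: 23031 / (24000/1001) = 7684677/8000 s.
Target frame: (7684677/8000) × (48) = 23054031/500 ≈ 46108.062 → 46108.
At 48 labels/s: frame 46108 → 00:16:00:28.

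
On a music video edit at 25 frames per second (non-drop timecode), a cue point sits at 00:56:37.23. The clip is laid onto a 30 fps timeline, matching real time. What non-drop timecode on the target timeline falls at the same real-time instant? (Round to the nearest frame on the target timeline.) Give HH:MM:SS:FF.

00:56:37:28

Source frame index: (0×3600 + 56×60 + 37) × 25 + 23 = 84948.
Real time: 84948 / (25) = 84948/25 s.
Target frame: (84948/25) × (30) = 509688/5 ≈ 101937.600 → 101938.
At 30 labels/s: frame 101938 → 00:56:37:28.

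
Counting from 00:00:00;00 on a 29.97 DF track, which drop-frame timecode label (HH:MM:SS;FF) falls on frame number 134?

Each 10-minute DF block holds 10 × 60 × 30 − 9 × 2 = 17982 frames. 134 ÷ 17982 → 0 full blocks, remainder 134.
Within the partial block the first minute is 1800 frames and each further minute 1798, so 0 further minute boundaries passed. Total skipped labels = 18 × 0 + 2 × 0 = 0.
Non-drop label index = 134 + 0 = 134; at 30 labels/s that is 00:00:04:14, i.e. DF 00:00:04;14.

00:00:04;14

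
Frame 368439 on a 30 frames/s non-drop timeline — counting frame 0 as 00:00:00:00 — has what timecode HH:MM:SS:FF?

368439 ÷ 30 = 12281 full seconds, remainder 9 frames.
12281 s = 3 h 24 min 41 s.
Timecode: 03:24:41:09.

03:24:41:09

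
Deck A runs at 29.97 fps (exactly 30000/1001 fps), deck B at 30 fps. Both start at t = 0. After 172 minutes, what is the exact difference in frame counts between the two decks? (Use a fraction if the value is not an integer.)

172 min = 10320 s.
A emits 30000/1001 × 10320 = 309600000/1001 frames; B emits 30 × 10320 = 309600.
Difference = 309600/1001 frames (≈ 309.2907); B is ahead of A.

309600/1001 frames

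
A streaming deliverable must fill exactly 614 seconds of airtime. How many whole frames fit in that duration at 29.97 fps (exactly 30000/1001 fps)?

18401 frames

Frames = 614 × 30000/1001 = 18420000/1001 ≈ 18401.5984.
Complete frames: 18401.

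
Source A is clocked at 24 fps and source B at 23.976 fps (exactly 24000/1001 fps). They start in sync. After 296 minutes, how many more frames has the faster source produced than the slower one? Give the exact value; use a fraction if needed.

426240/1001 frames

296 min = 17760 s.
A emits 24 × 17760 = 426240 frames; B emits 24000/1001 × 17760 = 426240000/1001.
Difference = 426240/1001 frames (≈ 425.8142); B is behind A.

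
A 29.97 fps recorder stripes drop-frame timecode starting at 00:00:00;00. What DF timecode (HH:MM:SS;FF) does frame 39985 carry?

00:22:14;05

Ten DF minutes hold 17982 frames, so frame 39985 lies in block 2 (frames 35964–53945) with 4021 frames into that block.
The block's first minute is 1800 frames and the rest 1798 each; 4021 frames reaches minute 2, so 2 × 18 + 2 × 2 = 40 labels have been skipped so far.
Adding those back, label number 39985 + 40 = 40025 at 30 labels/s is 1334 s + 5 f = 0 h 22 min 14 s frame 5, i.e. 00:22:14;05.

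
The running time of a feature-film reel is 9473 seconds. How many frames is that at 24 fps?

Frames = 9473 × 24 = 227352.

227352 frames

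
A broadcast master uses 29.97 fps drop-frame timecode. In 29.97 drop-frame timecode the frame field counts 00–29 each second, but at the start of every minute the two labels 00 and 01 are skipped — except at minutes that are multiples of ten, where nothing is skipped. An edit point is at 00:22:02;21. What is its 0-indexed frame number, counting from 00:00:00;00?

As if non-drop at 30 labels/s: (0 × 3600 + 22 × 60 + 2) × 30 + 21 = 39681.
Minute boundaries passed: 22; those not divisible by 10: 22 − 2 = 20; dropped labels = 2 × 20 = 40.
Actual frame index = 39681 − 40 = 39641.

39641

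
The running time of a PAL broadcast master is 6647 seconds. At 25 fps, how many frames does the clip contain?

166175 frames

Frames = 6647 × 25 = 166175.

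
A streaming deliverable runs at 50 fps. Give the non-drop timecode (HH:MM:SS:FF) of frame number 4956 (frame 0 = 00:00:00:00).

4956 ÷ 50 = 99 full seconds, remainder 6 frames.
99 s = 0 h 1 min 39 s.
Timecode: 00:01:39:06.

00:01:39:06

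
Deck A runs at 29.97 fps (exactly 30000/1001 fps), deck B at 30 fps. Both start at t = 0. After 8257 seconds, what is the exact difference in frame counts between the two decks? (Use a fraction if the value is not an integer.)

A emits 30000/1001 × 8257 = 247710000/1001 frames; B emits 30 × 8257 = 247710.
Difference = 247710/1001 frames (≈ 247.4625); B is ahead of A.

247710/1001 frames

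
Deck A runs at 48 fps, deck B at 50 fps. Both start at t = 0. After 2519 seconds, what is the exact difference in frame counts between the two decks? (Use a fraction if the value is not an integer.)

5038 frames

A emits 48 × 2519 = 120912 frames; B emits 50 × 2519 = 125950.
Difference = 5038 frames; B is ahead of A.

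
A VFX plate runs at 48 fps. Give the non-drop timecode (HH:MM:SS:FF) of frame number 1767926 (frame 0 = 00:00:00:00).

1767926 ÷ 48 = 36831 full seconds, remainder 38 frames.
36831 s = 10 h 13 min 51 s.
Timecode: 10:13:51:38.

10:13:51:38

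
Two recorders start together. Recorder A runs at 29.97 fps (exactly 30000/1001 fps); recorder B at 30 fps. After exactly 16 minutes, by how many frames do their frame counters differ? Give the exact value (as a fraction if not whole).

28800/1001 frames

16 min = 960 s.
A emits 30000/1001 × 960 = 28800000/1001 frames; B emits 30 × 960 = 28800.
Difference = 28800/1001 frames (≈ 28.7712); B is ahead of A.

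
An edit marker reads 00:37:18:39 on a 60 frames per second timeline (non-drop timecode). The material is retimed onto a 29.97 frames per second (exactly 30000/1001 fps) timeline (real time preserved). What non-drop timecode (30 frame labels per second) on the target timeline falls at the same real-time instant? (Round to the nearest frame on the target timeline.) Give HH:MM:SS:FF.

Source frame index: (0×3600 + 37×60 + 18) × 60 + 39 = 134319.
Real time: 134319 / (60) = 44773/20 s.
Target frame: (44773/20) × (30000/1001) = 67159500/1001 ≈ 67092.408 → 67092.
At 30 labels/s: frame 67092 → 00:37:16:12.

00:37:16:12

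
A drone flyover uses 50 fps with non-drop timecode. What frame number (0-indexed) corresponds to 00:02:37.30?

frame 7880

Total seconds to the label: (0 × 3600 + 2 × 60 + 37) = 157.
Frame index = 157 × 50 + 30 = 7880.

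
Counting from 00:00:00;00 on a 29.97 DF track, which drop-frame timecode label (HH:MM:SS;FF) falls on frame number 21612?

00:12:01;04

Ten DF minutes hold 17982 frames, so frame 21612 lies in block 1 (frames 17982–35963) with 3630 frames into that block.
The block's first minute is 1800 frames and the rest 1798 each; 3630 frames reaches minute 2, so 1 × 18 + 2 × 2 = 22 labels have been skipped so far.
Adding those back, label number 21612 + 22 = 21634 at 30 labels/s is 721 s + 4 f = 0 h 12 min 1 s frame 4, i.e. 00:12:01;04.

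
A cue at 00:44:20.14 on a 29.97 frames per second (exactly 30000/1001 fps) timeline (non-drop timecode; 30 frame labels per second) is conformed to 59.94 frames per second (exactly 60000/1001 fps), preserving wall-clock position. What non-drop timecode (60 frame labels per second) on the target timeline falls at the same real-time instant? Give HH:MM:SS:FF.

Source frame index: (0×3600 + 44×60 + 20) × 30 + 14 = 79814.
Real time: 79814 / (30000/1001) = 39946907/15000 s.
Target frame: (39946907/15000) × (60000/1001) = 159628.
At 60 labels/s: frame 159628 → 00:44:20:28.

00:44:20:28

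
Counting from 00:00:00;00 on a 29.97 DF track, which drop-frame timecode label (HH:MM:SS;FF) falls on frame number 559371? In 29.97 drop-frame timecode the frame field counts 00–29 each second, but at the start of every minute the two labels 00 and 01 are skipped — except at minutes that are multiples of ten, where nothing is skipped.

05:11:04;11

Ten DF minutes hold 17982 frames, so frame 559371 lies in block 31 (frames 557442–575423) with 1929 frames into that block.
The block's first minute is 1800 frames and the rest 1798 each; 1929 frames reaches minute 1, so 31 × 18 + 1 × 2 = 560 labels have been skipped so far.
Adding those back, label number 559371 + 560 = 559931 at 30 labels/s is 18664 s + 11 f = 5 h 11 min 4 s frame 11, i.e. 05:11:04;11.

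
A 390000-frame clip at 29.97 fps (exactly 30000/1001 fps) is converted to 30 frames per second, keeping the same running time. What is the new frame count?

Target frames = source frames × (target rate / source rate) = 390000 × (30)/(30000/1001) = 390000 × 1001/1000 = 390390.

390390 frames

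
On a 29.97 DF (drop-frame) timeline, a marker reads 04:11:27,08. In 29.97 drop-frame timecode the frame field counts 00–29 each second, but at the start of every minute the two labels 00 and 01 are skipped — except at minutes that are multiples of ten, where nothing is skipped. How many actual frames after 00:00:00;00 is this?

452166

Complete 10-minute blocks: 25, each 17982 frames → 449550.
Remaining 1 whole minute in the current block: 1800 + 0 × 1798 = 1800 frames.
Within the current minute: 27 × 30 + 8 − 2 = 816 (labels ;00/;01 skipped at this minute). Total = 449550 + 1800 + 816 = 452166.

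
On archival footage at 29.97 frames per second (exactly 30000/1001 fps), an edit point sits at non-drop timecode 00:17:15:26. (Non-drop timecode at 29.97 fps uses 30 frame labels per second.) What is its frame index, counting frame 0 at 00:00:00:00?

Total seconds to the label: (0 × 3600 + 17 × 60 + 15) = 1035.
Frame index = 1035 × 30 + 26 = 31076.

frame 31076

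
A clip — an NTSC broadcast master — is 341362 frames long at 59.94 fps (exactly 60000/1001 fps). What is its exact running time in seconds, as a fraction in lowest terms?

Running time = 341362 ÷ (60000/1001) = 341362 × 1001/60000 = 170851681/30000 s.

170851681/30000 seconds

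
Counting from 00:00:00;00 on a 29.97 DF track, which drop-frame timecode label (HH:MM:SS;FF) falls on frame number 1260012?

11:40:42;12

Ten DF minutes hold 17982 frames, so frame 1260012 lies in block 70 (frames 1258740–1276721) with 1272 frames into that block.
The block's first minute is 1800 frames and the rest 1798 each; 1272 frames reaches minute 0, so 70 × 18 + 0 × 2 = 1260 labels have been skipped so far.
Adding those back, label number 1260012 + 1260 = 1261272 at 30 labels/s is 42042 s + 12 f = 11 h 40 min 42 s frame 12, i.e. 11:40:42;12.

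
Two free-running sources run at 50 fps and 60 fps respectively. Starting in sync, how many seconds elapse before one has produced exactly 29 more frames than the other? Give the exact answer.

2.9 seconds

The gap grows by |60 − 50| = 10 frames per second.
Time for a 29-frame gap: 29 ÷ (10) = 2.9 s.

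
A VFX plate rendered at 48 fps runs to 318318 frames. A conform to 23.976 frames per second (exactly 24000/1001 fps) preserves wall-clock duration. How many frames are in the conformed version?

159000 frames

Target frames = source frames × (target rate / source rate) = 318318 × (24000/1001)/(48) = 318318 × 500/1001 = 159000.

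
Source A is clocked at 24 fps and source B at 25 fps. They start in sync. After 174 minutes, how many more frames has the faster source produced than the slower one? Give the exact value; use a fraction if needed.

10440 frames

174 min = 10440 s.
A emits 24 × 10440 = 250560 frames; B emits 25 × 10440 = 261000.
Difference = 10440 frames; B is ahead of A.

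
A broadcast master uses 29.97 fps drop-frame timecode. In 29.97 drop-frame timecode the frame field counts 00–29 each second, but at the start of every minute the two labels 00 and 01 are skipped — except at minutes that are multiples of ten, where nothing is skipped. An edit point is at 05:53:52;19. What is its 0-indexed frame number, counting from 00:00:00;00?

636343

Complete 10-minute blocks: 35, each 17982 frames → 629370.
Remaining 3 whole minutes in the current block: 1800 + 2 × 1798 = 5396 frames.
Within the current minute: 52 × 30 + 19 − 2 = 1577 (labels ;00/;01 skipped at this minute). Total = 629370 + 5396 + 1577 = 636343.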